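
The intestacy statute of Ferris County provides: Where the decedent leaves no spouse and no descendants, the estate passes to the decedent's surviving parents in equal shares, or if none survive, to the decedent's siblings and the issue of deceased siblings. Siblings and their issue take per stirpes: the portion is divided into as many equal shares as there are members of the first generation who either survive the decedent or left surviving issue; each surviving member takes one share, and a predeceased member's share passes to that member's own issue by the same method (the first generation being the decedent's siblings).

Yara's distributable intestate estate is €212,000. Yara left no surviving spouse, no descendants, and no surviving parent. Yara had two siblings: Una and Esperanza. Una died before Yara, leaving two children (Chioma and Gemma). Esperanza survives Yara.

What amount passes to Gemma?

Gemma receives €53,000.

The entire €212,000 passes to the siblings and their issue.
That amount (€212,000) is divided into 2 shares of €106,000: Esperanza takes €106,000; Una's €106,000 share passes to Una's issue.
Una's share (€106,000) is divided into 2 shares of €53,000: Chioma and Gemma each take €53,000.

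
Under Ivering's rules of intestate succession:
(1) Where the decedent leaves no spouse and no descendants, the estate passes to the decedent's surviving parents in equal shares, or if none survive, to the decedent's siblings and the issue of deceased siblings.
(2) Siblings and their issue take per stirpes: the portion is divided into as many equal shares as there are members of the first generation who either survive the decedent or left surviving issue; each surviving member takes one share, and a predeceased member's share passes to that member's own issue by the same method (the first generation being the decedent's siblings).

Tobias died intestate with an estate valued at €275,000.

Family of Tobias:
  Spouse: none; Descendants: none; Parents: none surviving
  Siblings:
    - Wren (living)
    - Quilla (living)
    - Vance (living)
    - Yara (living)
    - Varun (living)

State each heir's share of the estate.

The entire €275,000 passes to the siblings and their issue.
That amount (€275,000) is divided into 5 shares of €55,000: Wren, Quilla, Vance, Yara, and Varun each take €55,000.

Wren: €55,000; Quilla: €55,000; Vance: €55,000; Yara: €55,000; Varun: €55,000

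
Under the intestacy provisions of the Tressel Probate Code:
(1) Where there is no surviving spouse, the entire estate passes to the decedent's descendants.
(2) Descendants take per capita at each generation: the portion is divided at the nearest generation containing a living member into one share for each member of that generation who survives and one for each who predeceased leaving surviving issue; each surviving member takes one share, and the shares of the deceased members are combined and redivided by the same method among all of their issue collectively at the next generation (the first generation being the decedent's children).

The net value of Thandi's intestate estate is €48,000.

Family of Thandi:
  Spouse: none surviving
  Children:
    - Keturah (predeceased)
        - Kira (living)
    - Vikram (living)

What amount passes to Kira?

Kira receives €24,000.

The entire €48,000 passes to the descendants.
That amount (€48,000) is divided at the children's generation into 2 shares of €24,000. Vikram takes €24,000. The remaining share for the deceased Keturah (€24,000) is carried to the next generation.
That pool (€24,000) passes entirely to Kira, the sole taker at the grandchildren's generation.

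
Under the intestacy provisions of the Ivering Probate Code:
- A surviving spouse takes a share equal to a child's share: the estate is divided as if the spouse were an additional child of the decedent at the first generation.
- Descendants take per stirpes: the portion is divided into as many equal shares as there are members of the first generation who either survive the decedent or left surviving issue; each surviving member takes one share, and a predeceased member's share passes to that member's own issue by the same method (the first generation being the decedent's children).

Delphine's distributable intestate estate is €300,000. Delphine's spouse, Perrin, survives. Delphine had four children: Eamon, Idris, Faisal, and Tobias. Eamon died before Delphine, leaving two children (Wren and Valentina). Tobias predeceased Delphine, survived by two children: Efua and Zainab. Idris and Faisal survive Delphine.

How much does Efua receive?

Efua receives €30,000.

The spouse counts as an additional share at the children's level, so there are 5 primary shares of €60,000. Perrin takes one such share (€60,000).
The children's combined portion (€240,000) is divided into 4 shares of €60,000: Idris and Faisal each take €60,000; Eamon's €60,000 share passes to Eamon's issue; Tobias's €60,000 share passes to Tobias's issue.
Eamon's share (€60,000) is divided into 2 shares of €30,000: Wren and Valentina each take €30,000.
Tobias's share (€60,000) is divided into 2 shares of €30,000: Efua and Zainab each take €30,000.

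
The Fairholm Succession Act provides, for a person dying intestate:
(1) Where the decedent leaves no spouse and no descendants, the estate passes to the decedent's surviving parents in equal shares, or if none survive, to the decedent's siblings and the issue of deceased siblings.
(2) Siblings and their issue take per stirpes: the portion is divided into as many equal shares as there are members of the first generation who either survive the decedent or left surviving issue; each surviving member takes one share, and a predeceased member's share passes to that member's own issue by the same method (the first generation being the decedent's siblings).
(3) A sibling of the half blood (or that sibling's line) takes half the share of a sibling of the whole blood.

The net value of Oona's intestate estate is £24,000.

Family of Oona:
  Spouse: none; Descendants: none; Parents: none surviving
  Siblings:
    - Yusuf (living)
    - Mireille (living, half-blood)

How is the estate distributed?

The entire £24,000 passes to the siblings and their issue.
Counting each half-blood sibling's line as half a unit, there are 3/2 units in £24,000, so one unit is £16,000. Whole-blood lines (Yusuf) take £16,000 each; half-blood lines (Mireille) take £8,000 each.

Yusuf: £16,000; Mireille: £8,000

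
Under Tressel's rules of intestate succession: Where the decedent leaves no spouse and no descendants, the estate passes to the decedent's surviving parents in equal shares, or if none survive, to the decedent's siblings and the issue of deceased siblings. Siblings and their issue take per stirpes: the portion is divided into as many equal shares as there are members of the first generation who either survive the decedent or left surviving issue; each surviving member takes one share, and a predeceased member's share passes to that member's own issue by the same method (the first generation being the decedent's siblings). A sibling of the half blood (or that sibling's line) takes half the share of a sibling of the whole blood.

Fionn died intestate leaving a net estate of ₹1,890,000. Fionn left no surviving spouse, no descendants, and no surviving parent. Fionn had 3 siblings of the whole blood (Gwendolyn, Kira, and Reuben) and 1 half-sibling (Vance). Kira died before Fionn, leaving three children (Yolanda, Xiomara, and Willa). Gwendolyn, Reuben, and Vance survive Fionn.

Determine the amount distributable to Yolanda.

Yolanda receives ₹180,000.

The entire ₹1,890,000 passes to the siblings and their issue.
Counting each half-blood sibling's line as half a unit, there are 7/2 units in ₹1,890,000, so one unit is ₹540,000. Whole-blood lines (Gwendolyn, Kira, and Reuben) take ₹540,000 each; half-blood lines (Vance) take ₹270,000 each.
Kira's share (₹540,000) is divided into 3 shares of ₹180,000: Yolanda, Xiomara, and Willa each take ₹180,000.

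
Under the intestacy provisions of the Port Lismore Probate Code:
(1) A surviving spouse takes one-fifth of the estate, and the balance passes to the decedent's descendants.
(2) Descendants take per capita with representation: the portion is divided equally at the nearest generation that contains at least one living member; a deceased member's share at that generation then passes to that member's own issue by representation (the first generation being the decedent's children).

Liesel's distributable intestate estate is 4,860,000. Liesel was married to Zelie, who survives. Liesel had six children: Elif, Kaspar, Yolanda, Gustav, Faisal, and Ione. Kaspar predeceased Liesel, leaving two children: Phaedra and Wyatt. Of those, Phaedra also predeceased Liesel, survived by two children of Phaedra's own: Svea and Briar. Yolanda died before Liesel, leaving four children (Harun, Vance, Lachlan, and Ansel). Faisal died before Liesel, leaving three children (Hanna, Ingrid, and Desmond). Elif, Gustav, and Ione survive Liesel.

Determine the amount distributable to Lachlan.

Zelie takes one-fifth of 4,860,000 = 972,000. The remaining 3,888,000 passes to the descendants.
The descendants' portion (3,888,000) is divided into 6 shares of 648,000: Elif, Gustav, and Ione each take 648,000; Kaspar's 648,000 share passes to Kaspar's issue; Yolanda's 648,000 share passes to Yolanda's issue; Faisal's 648,000 share passes to Faisal's issue.
Kaspar's share (648,000) is divided into 2 shares of 324,000: Wyatt takes 324,000; Phaedra's 324,000 share passes to Phaedra's issue.
Phaedra's share (324,000) is divided into 2 shares of 162,000: Svea and Briar each take 162,000.
Yolanda's share (648,000) is divided into 4 shares of 162,000: Harun, Vance, Lachlan, and Ansel each take 162,000.
Faisal's share (648,000) is divided into 3 shares of 216,000: Hanna, Ingrid, and Desmond each take 216,000.

Lachlan receives 162,000.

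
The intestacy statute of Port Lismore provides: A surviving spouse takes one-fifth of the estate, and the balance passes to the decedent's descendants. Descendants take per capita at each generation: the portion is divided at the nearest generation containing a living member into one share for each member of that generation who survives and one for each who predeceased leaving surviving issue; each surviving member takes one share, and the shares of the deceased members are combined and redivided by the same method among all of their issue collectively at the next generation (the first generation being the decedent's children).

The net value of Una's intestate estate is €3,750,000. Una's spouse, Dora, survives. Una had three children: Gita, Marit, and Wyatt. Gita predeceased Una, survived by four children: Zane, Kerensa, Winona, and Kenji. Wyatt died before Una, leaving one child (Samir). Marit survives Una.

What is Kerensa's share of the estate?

Dora takes one-fifth of €3,750,000 = €750,000. The remaining €3,000,000 passes to the descendants.
The descendants' portion (€3,000,000) is divided at the children's generation into 3 shares of €1,000,000. Marit takes €1,000,000. The 2 shares of the deceased (Gita and Wyatt) are combined into a pool of €2,000,000.
That pool (€2,000,000) is divided at the grandchildren's generation equally among Zane, Kerensa, Winona, Kenji, and Samir: €400,000 each.

Kerensa receives €400,000.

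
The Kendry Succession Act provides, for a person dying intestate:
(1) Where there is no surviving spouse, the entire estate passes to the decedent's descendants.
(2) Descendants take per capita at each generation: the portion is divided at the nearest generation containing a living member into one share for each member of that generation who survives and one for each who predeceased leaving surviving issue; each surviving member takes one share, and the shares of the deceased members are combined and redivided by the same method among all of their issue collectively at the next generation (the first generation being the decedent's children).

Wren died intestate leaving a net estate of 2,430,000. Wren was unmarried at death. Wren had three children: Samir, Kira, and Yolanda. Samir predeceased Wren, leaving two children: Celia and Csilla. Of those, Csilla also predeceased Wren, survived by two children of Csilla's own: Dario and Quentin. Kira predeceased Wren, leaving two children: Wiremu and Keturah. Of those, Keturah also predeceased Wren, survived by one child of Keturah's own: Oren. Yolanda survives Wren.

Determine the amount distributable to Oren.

The entire 2,430,000 passes to the descendants.
That amount (2,430,000) is divided at the children's generation into 3 shares of 810,000. Yolanda takes 810,000. The 2 shares of the deceased (Samir and Kira) are combined into a pool of 1,620,000.
That pool (1,620,000) is divided at the grandchildren's generation into 4 shares of 405,000. Celia and Wiremu each take 405,000. The 2 shares of the deceased (Csilla and Keturah) are combined into a pool of 810,000.
That pool (810,000) is divided at the great-grandchildren's generation equally among Dario, Quentin, and Oren: 270,000 each.

Oren receives 270,000.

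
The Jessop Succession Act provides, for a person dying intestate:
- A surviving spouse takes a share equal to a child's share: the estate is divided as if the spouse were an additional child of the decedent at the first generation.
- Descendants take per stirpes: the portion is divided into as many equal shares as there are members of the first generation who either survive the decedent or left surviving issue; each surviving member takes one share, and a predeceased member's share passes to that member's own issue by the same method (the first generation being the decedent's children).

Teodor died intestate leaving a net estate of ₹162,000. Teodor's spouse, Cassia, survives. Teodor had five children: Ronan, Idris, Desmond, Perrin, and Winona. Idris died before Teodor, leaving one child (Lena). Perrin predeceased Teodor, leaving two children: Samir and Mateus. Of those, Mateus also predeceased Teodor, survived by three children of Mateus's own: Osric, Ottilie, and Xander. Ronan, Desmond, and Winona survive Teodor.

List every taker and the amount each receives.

Cassia: ₹27,000; Ronan: ₹27,000; Lena: ₹27,000; Desmond: ₹27,000; Samir: ₹13,500; Osric: ₹4,500; Ottilie: ₹4,500; Xander: ₹4,500; Winona: ₹27,000

The spouse counts as an additional share at the children's level, so there are 6 primary shares of ₹27,000. Cassia takes one such share (₹27,000).
The children's combined portion (₹135,000) is divided into 5 shares of ₹27,000: Ronan, Desmond, and Winona each take ₹27,000; Idris's ₹27,000 share passes to Idris's issue; Perrin's ₹27,000 share passes to Perrin's issue.
Idris's share (₹27,000) passes entirely to Lena.
Perrin's share (₹27,000) is divided into 2 shares of ₹13,500: Samir takes ₹13,500; Mateus's ₹13,500 share passes to Mateus's issue.
Mateus's share (₹13,500) is divided into 3 shares of ₹4,500: Osric, Ottilie, and Xander each take ₹4,500.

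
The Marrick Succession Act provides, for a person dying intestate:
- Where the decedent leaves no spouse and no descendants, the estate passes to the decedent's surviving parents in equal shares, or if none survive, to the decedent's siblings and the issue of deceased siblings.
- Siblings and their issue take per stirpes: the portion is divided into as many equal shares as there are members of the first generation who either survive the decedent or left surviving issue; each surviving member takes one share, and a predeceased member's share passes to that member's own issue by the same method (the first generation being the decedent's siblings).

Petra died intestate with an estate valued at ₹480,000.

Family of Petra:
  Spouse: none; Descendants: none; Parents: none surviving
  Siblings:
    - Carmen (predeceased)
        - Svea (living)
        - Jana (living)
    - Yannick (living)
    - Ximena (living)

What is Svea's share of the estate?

The entire ₹480,000 passes to the siblings and their issue.
That amount (₹480,000) is divided into 3 shares of ₹160,000: Yannick and Ximena each take ₹160,000; Carmen's ₹160,000 share passes to Carmen's issue.
Carmen's share (₹160,000) is divided into 2 shares of ₹80,000: Svea and Jana each take ₹80,000.

Svea receives ₹80,000.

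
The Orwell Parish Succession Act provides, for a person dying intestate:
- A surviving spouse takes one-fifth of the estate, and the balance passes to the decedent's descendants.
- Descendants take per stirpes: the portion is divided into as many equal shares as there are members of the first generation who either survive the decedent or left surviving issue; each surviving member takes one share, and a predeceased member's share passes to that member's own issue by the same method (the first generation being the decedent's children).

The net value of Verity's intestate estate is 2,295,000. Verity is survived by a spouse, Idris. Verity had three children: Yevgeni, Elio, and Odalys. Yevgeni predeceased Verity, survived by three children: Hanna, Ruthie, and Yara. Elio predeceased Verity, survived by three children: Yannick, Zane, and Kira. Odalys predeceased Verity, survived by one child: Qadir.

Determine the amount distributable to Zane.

Zane receives 204,000.

Idris takes one-fifth of 2,295,000 = 459,000. The remaining 1,836,000 passes to the descendants.
The descendants' portion (1,836,000) is divided into 3 shares of 612,000: Yevgeni's 612,000 share passes to Yevgeni's issue; Elio's 612,000 share passes to Elio's issue; Odalys's 612,000 share passes to Odalys's issue.
Yevgeni's share (612,000) is divided into 3 shares of 204,000: Hanna, Ruthie, and Yara each take 204,000.
Elio's share (612,000) is divided into 3 shares of 204,000: Yannick, Zane, and Kira each take 204,000.
Odalys's share (612,000) passes entirely to Qadir.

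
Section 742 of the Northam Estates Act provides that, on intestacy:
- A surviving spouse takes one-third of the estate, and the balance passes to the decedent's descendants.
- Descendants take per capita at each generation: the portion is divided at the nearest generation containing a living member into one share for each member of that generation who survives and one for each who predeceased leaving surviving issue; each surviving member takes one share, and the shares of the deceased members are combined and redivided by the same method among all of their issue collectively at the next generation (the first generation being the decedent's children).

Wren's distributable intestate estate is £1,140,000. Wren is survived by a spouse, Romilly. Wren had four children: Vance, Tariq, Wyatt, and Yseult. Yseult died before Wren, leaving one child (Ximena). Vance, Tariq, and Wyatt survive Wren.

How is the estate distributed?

Romilly: £380,000; Vance: £190,000; Tariq: £190,000; Wyatt: £190,000; Ximena: £190,000

Romilly takes one-third of £1,140,000 = £380,000. The remaining £760,000 passes to the descendants.
The descendants' portion (£760,000) is divided at the children's generation into 4 shares of £190,000. Vance, Tariq, and Wyatt each take £190,000. The remaining share for the deceased Yseult (£190,000) is carried to the next generation.
That pool (£190,000) passes entirely to Ximena, the sole taker at the grandchildren's generation.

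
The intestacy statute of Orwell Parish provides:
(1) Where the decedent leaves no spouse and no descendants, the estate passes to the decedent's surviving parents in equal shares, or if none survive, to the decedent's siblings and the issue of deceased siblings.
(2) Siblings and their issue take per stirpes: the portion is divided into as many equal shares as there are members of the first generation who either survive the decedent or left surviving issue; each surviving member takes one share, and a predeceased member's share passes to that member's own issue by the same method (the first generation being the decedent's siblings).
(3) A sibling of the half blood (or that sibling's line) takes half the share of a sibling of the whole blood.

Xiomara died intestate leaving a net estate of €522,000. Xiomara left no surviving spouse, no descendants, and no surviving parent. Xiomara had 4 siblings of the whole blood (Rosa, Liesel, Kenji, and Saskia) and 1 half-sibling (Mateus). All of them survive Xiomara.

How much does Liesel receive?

The entire €522,000 passes to the siblings and their issue.
Counting each half-blood sibling's line as half a unit, there are 9/2 units in €522,000, so one unit is €116,000. Whole-blood lines (Rosa, Liesel, Kenji, and Saskia) take €116,000 each; half-blood lines (Mateus) take €58,000 each.

Liesel receives €116,000.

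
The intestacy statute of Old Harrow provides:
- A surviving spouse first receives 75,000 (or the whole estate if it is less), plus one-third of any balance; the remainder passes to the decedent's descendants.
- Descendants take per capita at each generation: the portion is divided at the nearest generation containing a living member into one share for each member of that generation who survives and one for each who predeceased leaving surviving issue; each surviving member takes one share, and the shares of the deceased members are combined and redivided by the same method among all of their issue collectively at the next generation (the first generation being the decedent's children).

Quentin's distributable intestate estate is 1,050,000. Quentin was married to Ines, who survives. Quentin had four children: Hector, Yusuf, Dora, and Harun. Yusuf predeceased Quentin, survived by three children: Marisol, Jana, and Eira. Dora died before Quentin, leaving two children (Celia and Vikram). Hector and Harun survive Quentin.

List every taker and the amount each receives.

Ines first takes 75,000, leaving a balance of 975,000. Ines then takes one-third of the balance (325,000), for a total of 400,000. The remaining 650,000 passes to the descendants.
The descendants' portion (650,000) is divided at the children's generation into 4 shares of 162,500. Hector and Harun each take 162,500. The 2 shares of the deceased (Yusuf and Dora) are combined into a pool of 325,000.
That pool (325,000) is divided at the grandchildren's generation equally among Marisol, Jana, Eira, Celia, and Vikram: 65,000 each.

Ines: 400,000; Hector: 162,500; Marisol: 65,000; Jana: 65,000; Eira: 65,000; Celia: 65,000; Vikram: 65,000; Harun: 162,500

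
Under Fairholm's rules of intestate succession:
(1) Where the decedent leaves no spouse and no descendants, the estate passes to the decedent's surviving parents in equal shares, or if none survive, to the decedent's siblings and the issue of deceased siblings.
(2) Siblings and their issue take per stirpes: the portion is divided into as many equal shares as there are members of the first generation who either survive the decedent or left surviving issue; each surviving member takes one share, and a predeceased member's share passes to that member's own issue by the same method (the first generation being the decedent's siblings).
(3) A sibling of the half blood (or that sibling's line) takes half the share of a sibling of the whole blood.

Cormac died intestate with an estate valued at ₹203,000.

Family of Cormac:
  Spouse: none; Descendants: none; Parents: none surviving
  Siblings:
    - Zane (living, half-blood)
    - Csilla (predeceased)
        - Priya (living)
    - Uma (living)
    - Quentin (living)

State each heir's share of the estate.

The entire ₹203,000 passes to the siblings and their issue.
Counting each half-blood sibling's line as half a unit, there are 7/2 units in ₹203,000, so one unit is ₹58,000. Whole-blood lines (Csilla, Uma, and Quentin) take ₹58,000 each; half-blood lines (Zane) take ₹29,000 each.
Csilla's share (₹58,000) passes entirely to Priya.

Zane: ₹29,000; Priya: ₹58,000; Uma: ₹58,000; Quentin: ₹58,000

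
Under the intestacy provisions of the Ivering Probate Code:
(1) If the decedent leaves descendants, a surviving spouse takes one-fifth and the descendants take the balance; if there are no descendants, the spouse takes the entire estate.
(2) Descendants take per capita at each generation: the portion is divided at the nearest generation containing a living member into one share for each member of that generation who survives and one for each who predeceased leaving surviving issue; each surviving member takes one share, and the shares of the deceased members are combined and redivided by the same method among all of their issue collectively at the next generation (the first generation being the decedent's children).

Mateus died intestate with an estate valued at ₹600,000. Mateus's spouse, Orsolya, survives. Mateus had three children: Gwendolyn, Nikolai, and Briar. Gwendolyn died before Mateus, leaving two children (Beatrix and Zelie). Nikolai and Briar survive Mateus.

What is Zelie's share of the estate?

Orsolya takes one-fifth of ₹600,000 = ₹120,000. The remaining ₹480,000 passes to the descendants.
The descendants' portion (₹480,000) is divided at the children's generation into 3 shares of ₹160,000. Nikolai and Briar each take ₹160,000. The remaining share for the deceased Gwendolyn (₹160,000) is carried to the next generation.
That pool (₹160,000) is divided at the grandchildren's generation equally among Beatrix and Zelie: ₹80,000 each.

Zelie receives ₹80,000.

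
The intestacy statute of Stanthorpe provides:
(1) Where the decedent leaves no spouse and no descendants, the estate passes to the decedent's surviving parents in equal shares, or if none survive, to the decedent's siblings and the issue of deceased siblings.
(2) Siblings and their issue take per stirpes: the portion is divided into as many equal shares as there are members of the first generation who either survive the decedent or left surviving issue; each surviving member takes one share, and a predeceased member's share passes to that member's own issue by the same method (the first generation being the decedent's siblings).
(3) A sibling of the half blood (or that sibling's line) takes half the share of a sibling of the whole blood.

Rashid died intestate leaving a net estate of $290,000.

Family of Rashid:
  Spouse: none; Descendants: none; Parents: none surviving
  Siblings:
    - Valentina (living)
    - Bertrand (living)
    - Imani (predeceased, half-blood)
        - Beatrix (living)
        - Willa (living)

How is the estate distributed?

The entire $290,000 passes to the siblings and their issue.
Counting each half-blood sibling's line as half a unit, there are 5/2 units in $290,000, so one unit is $116,000. Whole-blood lines (Valentina and Bertrand) take $116,000 each; half-blood lines (Imani) take $58,000 each.
Imani's share ($58,000) is divided into 2 shares of $29,000: Beatrix and Willa each take $29,000.

Valentina: $116,000; Bertrand: $116,000; Beatrix: $29,000; Willa: $29,000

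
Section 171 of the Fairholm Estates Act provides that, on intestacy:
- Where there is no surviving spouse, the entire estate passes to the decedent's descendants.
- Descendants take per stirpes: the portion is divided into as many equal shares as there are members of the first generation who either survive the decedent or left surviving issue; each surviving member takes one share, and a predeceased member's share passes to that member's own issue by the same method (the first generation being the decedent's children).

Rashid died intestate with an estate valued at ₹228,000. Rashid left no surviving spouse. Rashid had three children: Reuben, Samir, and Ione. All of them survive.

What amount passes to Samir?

The entire ₹228,000 passes to the descendants.
That amount (₹228,000) is divided into 3 shares of ₹76,000: Reuben, Samir, and Ione each take ₹76,000.

Samir receives ₹76,000.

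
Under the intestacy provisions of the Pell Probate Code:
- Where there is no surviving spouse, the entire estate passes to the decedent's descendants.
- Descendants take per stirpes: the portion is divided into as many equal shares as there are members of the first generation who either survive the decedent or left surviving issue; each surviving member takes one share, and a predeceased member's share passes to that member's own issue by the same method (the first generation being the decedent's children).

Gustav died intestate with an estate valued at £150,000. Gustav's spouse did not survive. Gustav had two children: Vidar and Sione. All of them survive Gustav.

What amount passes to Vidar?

The entire £150,000 passes to the descendants.
That amount (£150,000) is divided into 2 shares of £75,000: Vidar and Sione each take £75,000.

Vidar receives £75,000.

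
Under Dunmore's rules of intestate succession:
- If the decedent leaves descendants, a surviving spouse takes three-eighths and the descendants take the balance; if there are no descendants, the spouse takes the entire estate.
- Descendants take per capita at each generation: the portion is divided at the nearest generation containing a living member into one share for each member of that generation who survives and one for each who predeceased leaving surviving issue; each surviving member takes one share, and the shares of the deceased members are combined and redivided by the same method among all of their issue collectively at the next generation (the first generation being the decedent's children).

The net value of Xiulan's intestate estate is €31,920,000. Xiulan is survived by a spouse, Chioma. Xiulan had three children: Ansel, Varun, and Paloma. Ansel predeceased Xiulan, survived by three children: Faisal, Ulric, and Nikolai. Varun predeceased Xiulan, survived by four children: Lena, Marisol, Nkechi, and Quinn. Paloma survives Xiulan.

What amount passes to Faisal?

Faisal receives €1,900,000.

Chioma takes three-eighths of €31,920,000 = €11,970,000. The remaining €19,950,000 passes to the descendants.
The descendants' portion (€19,950,000) is divided at the children's generation into 3 shares of €6,650,000. Paloma takes €6,650,000. The 2 shares of the deceased (Ansel and Varun) are combined into a pool of €13,300,000.
That pool (€13,300,000) is divided at the grandchildren's generation equally among Faisal, Ulric, Nikolai, Lena, Marisol, Nkechi, and Quinn: €1,900,000 each.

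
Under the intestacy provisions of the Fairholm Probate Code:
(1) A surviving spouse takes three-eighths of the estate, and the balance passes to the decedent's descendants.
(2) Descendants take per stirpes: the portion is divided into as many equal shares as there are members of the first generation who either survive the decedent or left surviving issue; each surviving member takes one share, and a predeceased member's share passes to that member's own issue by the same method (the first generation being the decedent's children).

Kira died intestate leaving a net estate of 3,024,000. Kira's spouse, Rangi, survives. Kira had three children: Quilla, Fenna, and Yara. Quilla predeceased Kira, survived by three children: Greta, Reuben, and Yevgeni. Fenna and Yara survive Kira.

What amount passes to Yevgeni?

Yevgeni receives 210,000.

Rangi takes three-eighths of 3,024,000 = 1,134,000. The remaining 1,890,000 passes to the descendants.
The descendants' portion (1,890,000) is divided into 3 shares of 630,000: Fenna and Yara each take 630,000; Quilla's 630,000 share passes to Quilla's issue.
Quilla's share (630,000) is divided into 3 shares of 210,000: Greta, Reuben, and Yevgeni each take 210,000.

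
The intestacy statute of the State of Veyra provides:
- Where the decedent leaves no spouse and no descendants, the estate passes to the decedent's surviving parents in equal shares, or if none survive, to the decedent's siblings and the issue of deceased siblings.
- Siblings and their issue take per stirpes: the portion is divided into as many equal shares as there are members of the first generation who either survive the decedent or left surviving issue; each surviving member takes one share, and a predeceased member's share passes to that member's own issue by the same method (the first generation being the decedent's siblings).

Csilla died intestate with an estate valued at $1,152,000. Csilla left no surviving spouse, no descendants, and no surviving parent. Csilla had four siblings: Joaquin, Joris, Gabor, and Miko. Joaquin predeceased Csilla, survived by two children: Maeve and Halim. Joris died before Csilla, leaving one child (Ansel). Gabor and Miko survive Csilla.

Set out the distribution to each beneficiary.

Maeve: $144,000; Halim: $144,000; Ansel: $288,000; Gabor: $288,000; Miko: $288,000

The entire $1,152,000 passes to the siblings and their issue.
That amount ($1,152,000) is divided into 4 shares of $288,000: Gabor and Miko each take $288,000; Joaquin's $288,000 share passes to Joaquin's issue; Joris's $288,000 share passes to Joris's issue.
Joaquin's share ($288,000) is divided into 2 shares of $144,000: Maeve and Halim each take $144,000.
Joris's share ($288,000) passes entirely to Ansel.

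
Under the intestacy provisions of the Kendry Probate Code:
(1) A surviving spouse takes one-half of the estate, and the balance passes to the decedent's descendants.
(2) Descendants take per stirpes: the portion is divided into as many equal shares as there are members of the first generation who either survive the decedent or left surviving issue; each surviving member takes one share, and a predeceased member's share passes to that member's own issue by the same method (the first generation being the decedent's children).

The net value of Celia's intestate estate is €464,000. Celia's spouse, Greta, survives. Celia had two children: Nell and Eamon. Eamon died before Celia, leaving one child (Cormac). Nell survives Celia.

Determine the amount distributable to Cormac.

Greta takes one-half of €464,000 = €232,000. The remaining €232,000 passes to the descendants.
The descendants' portion (€232,000) is divided into 2 shares of €116,000: Nell takes €116,000; Eamon's €116,000 share passes to Eamon's issue.
Eamon's share (€116,000) passes entirely to Cormac.

Cormac receives €116,000.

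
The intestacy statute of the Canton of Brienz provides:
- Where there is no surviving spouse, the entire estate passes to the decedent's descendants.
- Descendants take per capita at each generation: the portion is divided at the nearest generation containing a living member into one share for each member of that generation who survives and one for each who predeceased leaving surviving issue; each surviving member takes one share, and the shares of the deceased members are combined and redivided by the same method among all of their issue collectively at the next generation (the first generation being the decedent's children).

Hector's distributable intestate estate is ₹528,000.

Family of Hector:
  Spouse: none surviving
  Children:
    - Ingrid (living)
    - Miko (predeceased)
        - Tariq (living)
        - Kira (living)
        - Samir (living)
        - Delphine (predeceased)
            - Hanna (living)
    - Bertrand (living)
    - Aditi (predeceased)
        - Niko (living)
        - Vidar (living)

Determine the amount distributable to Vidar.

Vidar receives ₹44,000.

The entire ₹528,000 passes to the descendants.
That amount (₹528,000) is divided at the children's generation into 4 shares of ₹132,000. Ingrid and Bertrand each take ₹132,000. The 2 shares of the deceased (Miko and Aditi) are combined into a pool of ₹264,000.
That pool (₹264,000) is divided at the grandchildren's generation into 6 shares of ₹44,000. Tariq, Kira, Samir, Niko, and Vidar each take ₹44,000. The remaining share for the deceased Delphine (₹44,000) is carried to the next generation.
That pool (₹44,000) passes entirely to Hanna, the sole taker at the great-grandchildren's generation.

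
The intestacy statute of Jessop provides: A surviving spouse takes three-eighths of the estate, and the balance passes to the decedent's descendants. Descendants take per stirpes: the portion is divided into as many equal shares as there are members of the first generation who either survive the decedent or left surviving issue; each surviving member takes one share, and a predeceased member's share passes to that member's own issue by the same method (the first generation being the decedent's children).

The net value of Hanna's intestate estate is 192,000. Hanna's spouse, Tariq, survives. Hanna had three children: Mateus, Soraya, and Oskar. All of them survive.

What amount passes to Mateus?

Tariq takes three-eighths of 192,000 = 72,000. The remaining 120,000 passes to the descendants.
The descendants' portion (120,000) is divided into 3 shares of 40,000: Mateus, Soraya, and Oskar each take 40,000.

Mateus receives 40,000.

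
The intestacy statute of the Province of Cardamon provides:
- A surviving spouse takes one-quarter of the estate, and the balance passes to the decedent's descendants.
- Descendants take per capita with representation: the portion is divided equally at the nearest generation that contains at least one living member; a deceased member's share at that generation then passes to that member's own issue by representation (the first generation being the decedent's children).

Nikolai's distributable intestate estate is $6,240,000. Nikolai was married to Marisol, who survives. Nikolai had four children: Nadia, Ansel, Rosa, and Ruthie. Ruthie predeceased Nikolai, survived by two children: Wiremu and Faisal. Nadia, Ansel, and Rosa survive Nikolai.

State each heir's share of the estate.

Marisol takes one-quarter of $6,240,000 = $1,560,000. The remaining $4,680,000 passes to the descendants.
The descendants' portion ($4,680,000) is divided into 4 shares of $1,170,000: Nadia, Ansel, and Rosa each take $1,170,000; Ruthie's $1,170,000 share passes to Ruthie's issue.
Ruthie's share ($1,170,000) is divided into 2 shares of $585,000: Wiremu and Faisal each take $585,000.

Marisol: $1,560,000; Nadia: $1,170,000; Ansel: $1,170,000; Rosa: $1,170,000; Wiremu: $585,000; Faisal: $585,000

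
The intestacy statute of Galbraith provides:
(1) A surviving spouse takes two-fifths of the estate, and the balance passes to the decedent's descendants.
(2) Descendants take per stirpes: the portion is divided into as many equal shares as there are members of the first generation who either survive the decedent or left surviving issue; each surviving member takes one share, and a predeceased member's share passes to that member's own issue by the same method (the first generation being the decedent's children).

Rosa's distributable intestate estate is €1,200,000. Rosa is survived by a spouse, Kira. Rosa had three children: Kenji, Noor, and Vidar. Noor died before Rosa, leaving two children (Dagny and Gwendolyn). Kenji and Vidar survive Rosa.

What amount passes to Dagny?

Dagny receives €120,000.

Kira takes two-fifths of €1,200,000 = €480,000. The remaining €720,000 passes to the descendants.
The descendants' portion (€720,000) is divided into 3 shares of €240,000: Kenji and Vidar each take €240,000; Noor's €240,000 share passes to Noor's issue.
Noor's share (€240,000) is divided into 2 shares of €120,000: Dagny and Gwendolyn each take €120,000.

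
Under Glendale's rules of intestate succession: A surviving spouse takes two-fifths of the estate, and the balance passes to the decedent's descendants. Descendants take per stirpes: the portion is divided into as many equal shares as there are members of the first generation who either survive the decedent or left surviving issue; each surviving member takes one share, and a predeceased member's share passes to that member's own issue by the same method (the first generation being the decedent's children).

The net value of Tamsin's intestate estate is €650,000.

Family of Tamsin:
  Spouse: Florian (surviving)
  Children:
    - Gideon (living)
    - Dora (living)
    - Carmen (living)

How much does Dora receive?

Florian takes two-fifths of €650,000 = €260,000. The remaining €390,000 passes to the descendants.
The descendants' portion (€390,000) is divided into 3 shares of €130,000: Gideon, Dora, and Carmen each take €130,000.

Dora receives €130,000.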